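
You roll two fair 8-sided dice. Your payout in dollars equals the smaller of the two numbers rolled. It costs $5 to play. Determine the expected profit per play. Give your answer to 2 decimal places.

-$1.81

Distribution of the smaller of the two numbers rolled: 1 w.p. 15/64, 2 w.p. 13/64, 3 w.p. 11/64, 4 w.p. 9/64, 5 w.p. 7/64, 6 w.p. 5/64, …
E[payout] = (15/64)·1 + (13/64)·2 + (11/64)·3 + (9/64)·4 + (7/64)·5 + (5/64)·6 + (3/64)·7 + (1/64)·8 = 51/16
Expected profit = 51/16 − 5 = -29/16 ≈ -$1.81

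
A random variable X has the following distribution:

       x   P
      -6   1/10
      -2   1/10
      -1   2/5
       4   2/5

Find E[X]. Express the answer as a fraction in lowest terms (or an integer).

2/5

E[X] = (1/10)·(-6) + (1/10)·(-2) + (2/5)·(-1) + (2/5)·4
     = 2/5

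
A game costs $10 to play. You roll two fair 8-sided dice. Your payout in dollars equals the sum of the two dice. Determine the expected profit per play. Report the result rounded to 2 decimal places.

Distribution of the sum of the two dice: 2 w.p. 1/64, 3 w.p. 1/32, 4 w.p. 3/64, 5 w.p. 1/16, 6 w.p. 5/64, 7 w.p. 3/32, …
E[payout] = (1/64)·2 + (1/32)·3 + (3/64)·4 + (1/16)·5 + (5/64)·6 + (3/32)·7 + (7/64)·8 + (1/8)·9 + (7/64)·10 + (3/32)·11 + (5/64)·12 + (1/16)·13 + (3/64)·14 + (1/32)·15 + (1/64)·16 = 9
Expected profit = 9 − 10 = -1 ≈ -$1.00

-$1.00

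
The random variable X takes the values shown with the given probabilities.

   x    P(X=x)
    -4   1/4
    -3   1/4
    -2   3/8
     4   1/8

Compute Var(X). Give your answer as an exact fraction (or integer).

E[X] = (1/4)·(-4) + (1/4)·(-3) + (3/8)·(-2) + (1/8)·4 = -2
E[X²] = (1/4)·16 + (1/4)·9 + (3/8)·4 + (1/8)·16 = 39/4
Var(X) = 39/4 − (-2)² = 23/4

23/4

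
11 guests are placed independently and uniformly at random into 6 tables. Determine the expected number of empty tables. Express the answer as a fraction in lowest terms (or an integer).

48828125/60466176

Let Xⱼ=1 if table j is empty. P(Xⱼ=1) = ((6-1)/6)^11 = 48828125/362797056.
By linearity, E[#empty] = 6·48828125/362797056 = 48828125/60466176.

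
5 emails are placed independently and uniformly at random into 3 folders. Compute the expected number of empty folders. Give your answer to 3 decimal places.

0.395

Let Xⱼ=1 if folder j is empty. P(Xⱼ=1) = ((3-1)/3)^5 = 32/243.
By linearity, E[#empty] = 3·32/243 = 32/81.
≈ 0.395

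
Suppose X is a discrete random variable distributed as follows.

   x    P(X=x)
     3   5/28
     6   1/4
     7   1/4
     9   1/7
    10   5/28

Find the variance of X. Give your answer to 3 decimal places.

E[X] = (5/28)·3 + (1/4)·6 + (1/4)·7 + (1/7)·9 + (5/28)·10 = 48/7
E[X²] = (5/28)·9 + (1/4)·36 + (1/4)·49 + (1/7)·81 + (5/28)·100 = 366/7
Var(X) = 366/7 − (48/7)² = 258/49 ≈ 5.265

5.265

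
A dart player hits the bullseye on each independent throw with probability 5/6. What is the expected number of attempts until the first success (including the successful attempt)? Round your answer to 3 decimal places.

For a geometric distribution, E[trials] = 1/p = 1/(5/6) = 6/5.
≈ 1.200

1.200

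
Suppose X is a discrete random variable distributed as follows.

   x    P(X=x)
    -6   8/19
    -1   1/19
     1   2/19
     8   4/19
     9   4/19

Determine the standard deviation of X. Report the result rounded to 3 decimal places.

E[X] = 21/19, E[X²] = 871/19
Var(X) = E[X²] − (E[X])² = 871/19 − 441/361 = 16108/361
SD(X) = √(16108/361) ≈ 6.680

6.680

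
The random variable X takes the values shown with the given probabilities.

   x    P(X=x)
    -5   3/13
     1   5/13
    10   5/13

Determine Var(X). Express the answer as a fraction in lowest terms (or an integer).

E[X] = (3/13)·(-5) + (5/13)·1 + (5/13)·10 = 40/13
E[X²] = (3/13)·25 + (5/13)·1 + (5/13)·100 = 580/13
Var(X) = 580/13 − (40/13)² = 5940/169

5940/169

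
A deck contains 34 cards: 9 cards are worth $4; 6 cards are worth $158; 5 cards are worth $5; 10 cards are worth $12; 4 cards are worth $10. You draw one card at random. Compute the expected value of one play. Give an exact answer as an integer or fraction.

E[payout] = (9/34)·4 + (6/34)·158 + (5/34)·5 + (10/34)·12 + (4/34)·10 = 1169/34

1169/34 dollars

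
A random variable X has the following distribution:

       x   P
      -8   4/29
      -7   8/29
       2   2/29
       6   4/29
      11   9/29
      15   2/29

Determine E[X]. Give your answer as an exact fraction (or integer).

E[X] = (4/29)·(-8) + (8/29)·(-7) + (2/29)·2 + (4/29)·6 + (9/29)·11 + (2/29)·15
     = 69/29

69/29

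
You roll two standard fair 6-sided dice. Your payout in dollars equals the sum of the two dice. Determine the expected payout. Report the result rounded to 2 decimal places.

Distribution of the sum of the two dice: 2 w.p. 1/36, 3 w.p. 1/18, 4 w.p. 1/12, 5 w.p. 1/9, 6 w.p. 5/36, 7 w.p. 1/6, …
E[payout] = (1/36)·2 + (1/18)·3 + (1/12)·4 + (1/9)·5 + (5/36)·6 + (1/6)·7 + (5/36)·8 + (1/9)·9 + (1/12)·10 + (1/18)·11 + (1/36)·12 = 7
≈ $7.00

$7.00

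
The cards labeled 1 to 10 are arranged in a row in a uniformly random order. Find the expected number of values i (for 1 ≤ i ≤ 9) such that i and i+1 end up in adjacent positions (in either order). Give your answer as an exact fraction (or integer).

9/5

For each i ∈ {1,…,9}, let Xᵢ = 1 if i and i+1 are adjacent. P(Xᵢ=1) = 2·(10−1)!/10! = 2/10.
By linearity, E[ΣXᵢ] = (9)·(2/10) = 9/5.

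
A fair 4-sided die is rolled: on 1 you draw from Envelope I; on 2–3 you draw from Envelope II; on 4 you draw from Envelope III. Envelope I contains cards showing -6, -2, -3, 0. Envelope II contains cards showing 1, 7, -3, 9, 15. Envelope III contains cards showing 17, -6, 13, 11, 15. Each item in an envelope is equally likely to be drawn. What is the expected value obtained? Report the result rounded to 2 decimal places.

E[X | Envelope I] = (-6 − 2 − 3 + 0)/4 = -11/4
E[X | Envelope II] = (1 + 7 − 3 + 9 + 15)/5 = 29/5
E[X | Envelope III] = (17 − 6 + 13 + 11 + 15)/5 = 10
E[X] = (1/4)·(-11/4) + (1/2)·29/5 + (1/4)·10 = 377/80 ≈ 4.71

4.71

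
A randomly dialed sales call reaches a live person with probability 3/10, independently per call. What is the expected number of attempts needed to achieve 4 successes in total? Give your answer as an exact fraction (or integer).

By linearity (sum of 4 independent geometric waits), E[trials] = 4/p = 4/(3/10) = 40/3.

40/3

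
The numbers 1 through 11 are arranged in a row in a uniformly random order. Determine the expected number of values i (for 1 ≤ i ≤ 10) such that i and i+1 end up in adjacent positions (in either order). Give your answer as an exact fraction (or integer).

20/11

For each i ∈ {1,…,10}, let Xᵢ = 1 if i and i+1 are adjacent. P(Xᵢ=1) = 2·(11−1)!/11! = 2/11.
By linearity, E[ΣXᵢ] = (10)·(2/11) = 20/11.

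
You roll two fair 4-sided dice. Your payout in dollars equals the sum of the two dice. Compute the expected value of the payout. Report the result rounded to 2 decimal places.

$5.00

Distribution of the sum of the two dice: 2 w.p. 1/16, 3 w.p. 1/8, 4 w.p. 3/16, 5 w.p. 1/4, 6 w.p. 3/16, 7 w.p. 1/8, …
E[payout] = (1/16)·2 + (1/8)·3 + (3/16)·4 + (1/4)·5 + (3/16)·6 + (1/8)·7 + (1/16)·8 = 5
≈ $5.00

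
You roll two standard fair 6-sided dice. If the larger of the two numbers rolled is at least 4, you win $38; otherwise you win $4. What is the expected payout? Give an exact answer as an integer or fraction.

59/2 dollars

E[payout] = (1/4)·4 + (3/4)·38 = 59/2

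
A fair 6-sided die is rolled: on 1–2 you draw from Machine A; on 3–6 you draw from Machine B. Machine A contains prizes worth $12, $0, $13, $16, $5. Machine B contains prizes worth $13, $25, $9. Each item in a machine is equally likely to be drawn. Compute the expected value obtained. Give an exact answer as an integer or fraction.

608/45 dollars

E[X | Machine A] = (12 + 0 + 13 + 16 + 5)/5 = 46/5
E[X | Machine B] = (13 + 25 + 9)/3 = 47/3
E[X] = (1/3)·46/5 + (2/3)·47/3 = 608/45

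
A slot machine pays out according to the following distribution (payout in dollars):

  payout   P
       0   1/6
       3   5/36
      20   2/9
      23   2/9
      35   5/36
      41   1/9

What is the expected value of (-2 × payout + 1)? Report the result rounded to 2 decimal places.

E[-2x+1] = (1/6)·1 + (5/36)·(-5) + (2/9)·(-39) + (2/9)·(-45) + (5/36)·(-69) + (1/9)·(-81)
     = -340/9 ≈ -37.78

-37.78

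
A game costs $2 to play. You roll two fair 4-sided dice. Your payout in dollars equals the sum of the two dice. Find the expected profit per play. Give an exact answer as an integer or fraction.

Distribution of the sum of the two dice: 2 w.p. 1/16, 3 w.p. 1/8, 4 w.p. 3/16, 5 w.p. 1/4, 6 w.p. 3/16, 7 w.p. 1/8, …
E[payout] = (1/16)·2 + (1/8)·3 + (3/16)·4 + (1/4)·5 + (3/16)·6 + (1/8)·7 + (1/16)·8 = 5
Expected profit = 5 − 2 = 3

$3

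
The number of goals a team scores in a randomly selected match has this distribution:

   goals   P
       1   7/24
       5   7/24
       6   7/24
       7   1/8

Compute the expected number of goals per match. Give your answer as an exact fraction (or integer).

E[X] = (7/24)·1 + (7/24)·5 + (7/24)·6 + (1/8)·7
     = 35/8

35/8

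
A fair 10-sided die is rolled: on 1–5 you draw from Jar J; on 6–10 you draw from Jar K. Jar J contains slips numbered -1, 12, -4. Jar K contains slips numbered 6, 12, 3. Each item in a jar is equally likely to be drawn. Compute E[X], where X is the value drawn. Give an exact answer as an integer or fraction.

14/3

E[X | Jar J] = (-1 + 12 − 4)/3 = 7/3
E[X | Jar K] = (6 + 12 + 3)/3 = 7
E[X] = (1/2)·7/3 + (1/2)·7 = 14/3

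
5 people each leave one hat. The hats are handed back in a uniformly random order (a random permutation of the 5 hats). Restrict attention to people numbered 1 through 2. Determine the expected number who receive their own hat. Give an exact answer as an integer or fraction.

2/5

Let Xᵢ = 1 if person i gets their own hat. For each i, P(Xᵢ=1) = 1/5.
By linearity of expectation, E[X₁+…+X_2] = 2·(1/5) = 2/5.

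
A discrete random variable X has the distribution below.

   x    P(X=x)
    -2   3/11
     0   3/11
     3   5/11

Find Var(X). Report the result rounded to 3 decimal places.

E[X] = (3/11)·(-2) + (3/11)·0 + (5/11)·3 = 9/11
E[X²] = (3/11)·4 + (3/11)·0 + (5/11)·9 = 57/11
Var(X) = 57/11 − (9/11)² = 546/121 ≈ 4.512

4.512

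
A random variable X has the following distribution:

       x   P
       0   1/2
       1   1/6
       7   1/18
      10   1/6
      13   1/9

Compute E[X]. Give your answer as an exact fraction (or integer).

11/3

E[X] = (1/2)·0 + (1/6)·1 + (1/18)·7 + (1/6)·10 + (1/9)·13
     = 11/3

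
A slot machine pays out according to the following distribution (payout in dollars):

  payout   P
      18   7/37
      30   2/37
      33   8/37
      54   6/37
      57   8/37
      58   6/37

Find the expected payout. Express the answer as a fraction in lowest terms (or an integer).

E[X] = (7/37)·18 + (2/37)·30 + (8/37)·33 + (6/37)·54 + (8/37)·57 + (6/37)·58
     = 1578/37

1578/37 dollars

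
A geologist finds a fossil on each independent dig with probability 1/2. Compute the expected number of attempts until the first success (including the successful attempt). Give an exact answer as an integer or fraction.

For a geometric distribution, E[trials] = 1/p = 1/(1/2) = 2.

2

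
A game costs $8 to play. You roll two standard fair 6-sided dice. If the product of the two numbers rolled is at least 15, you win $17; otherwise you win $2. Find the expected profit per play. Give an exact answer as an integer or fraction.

-7/12 dollars

E[payout] = (23/36)·2 + (13/36)·17 = 89/12
Expected profit = 89/12 − 8 = -7/12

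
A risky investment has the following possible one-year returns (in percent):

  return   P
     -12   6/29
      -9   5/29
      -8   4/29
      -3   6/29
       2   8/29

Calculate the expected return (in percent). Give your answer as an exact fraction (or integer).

E[X] = (6/29)·(-12) + (5/29)·(-9) + (4/29)·(-8) + (6/29)·(-3) + (8/29)·2
     = -151/29

-151/29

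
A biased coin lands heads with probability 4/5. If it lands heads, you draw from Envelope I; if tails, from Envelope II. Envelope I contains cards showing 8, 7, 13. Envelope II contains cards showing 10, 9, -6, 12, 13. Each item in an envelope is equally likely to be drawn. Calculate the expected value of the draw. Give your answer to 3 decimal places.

8.987

E[X | Envelope I] = (8 + 7 + 13)/3 = 28/3
E[X | Envelope II] = (10 + 9 − 6 + 12 + 13)/5 = 38/5
E[X] = (4/5)·28/3 + (1/5)·38/5 = 674/75 ≈ 8.987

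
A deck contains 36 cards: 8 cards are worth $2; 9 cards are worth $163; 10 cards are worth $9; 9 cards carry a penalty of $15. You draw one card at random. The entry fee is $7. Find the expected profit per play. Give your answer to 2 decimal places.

E[payout] = (8/36)·2 + (9/36)·163 + (10/36)·9 + (9/36)·(-15) = 719/18
Expected profit = 719/18 − 7 = 593/18 ≈ $32.94

$32.94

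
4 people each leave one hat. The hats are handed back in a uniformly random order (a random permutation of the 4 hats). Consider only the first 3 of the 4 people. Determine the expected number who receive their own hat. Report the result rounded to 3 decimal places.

0.750

Let Xᵢ = 1 if person i gets their own hat. For each i, P(Xᵢ=1) = 1/4.
By linearity of expectation, E[X₁+…+X_3] = 3·(1/4) = 3/4.
≈ 0.750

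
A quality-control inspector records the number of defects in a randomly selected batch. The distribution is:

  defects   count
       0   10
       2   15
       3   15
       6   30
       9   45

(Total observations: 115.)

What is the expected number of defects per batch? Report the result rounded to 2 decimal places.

Total = 115, so P(defects=0) = 10/115, etc.
E[X] = (2/23)·0 + (3/23)·2 + (3/23)·3 + (6/23)·6 + (9/23)·9
     = 132/23 ≈ 5.74

5.74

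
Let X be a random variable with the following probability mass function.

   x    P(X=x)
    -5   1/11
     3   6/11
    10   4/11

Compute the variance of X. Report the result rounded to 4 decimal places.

20.3306

E[X] = (1/11)·(-5) + (6/11)·3 + (4/11)·10 = 53/11
E[X²] = (1/11)·25 + (6/11)·9 + (4/11)·100 = 479/11
Var(X) = 479/11 − (53/11)² = 2460/121 ≈ 20.3306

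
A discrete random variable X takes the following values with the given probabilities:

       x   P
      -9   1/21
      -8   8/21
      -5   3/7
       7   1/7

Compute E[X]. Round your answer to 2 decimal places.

E[X] = (1/21)·(-9) + (8/21)·(-8) + (3/7)·(-5) + (1/7)·7
     = -97/21 ≈ -4.62

-4.62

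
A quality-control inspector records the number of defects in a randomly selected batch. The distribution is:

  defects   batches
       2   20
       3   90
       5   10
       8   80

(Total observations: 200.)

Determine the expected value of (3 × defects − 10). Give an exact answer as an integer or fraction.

Total = 200, so P(defects=2) = 20/200, etc.
E[3x-10] = (1/10)·(-4) + (9/20)·(-1) + (1/20)·5 + (2/5)·14
     = 5

5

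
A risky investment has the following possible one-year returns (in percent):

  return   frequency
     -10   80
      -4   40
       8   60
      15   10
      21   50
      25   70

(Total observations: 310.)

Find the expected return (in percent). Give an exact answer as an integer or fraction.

247/31

Total = 310, so P(return=-10) = 80/310, etc.
E[X] = (8/31)·(-10) + (4/31)·(-4) + (6/31)·8 + (1/31)·15 + (5/31)·21 + (7/31)·25
     = 247/31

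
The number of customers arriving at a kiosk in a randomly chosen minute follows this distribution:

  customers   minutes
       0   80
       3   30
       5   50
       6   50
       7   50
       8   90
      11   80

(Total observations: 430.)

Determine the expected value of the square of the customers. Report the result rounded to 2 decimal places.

Total = 430, so P(customers=0) = 80/430, etc.
E[X²] = (8/43)·0 + (3/43)·9 + (5/43)·25 + (5/43)·36 + (5/43)·49 + (9/43)·64 + (8/43)·121
     = 2121/43 ≈ 49.33

49.33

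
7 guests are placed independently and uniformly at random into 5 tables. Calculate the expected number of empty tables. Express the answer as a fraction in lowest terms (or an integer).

Let Xⱼ=1 if table j is empty. P(Xⱼ=1) = ((5-1)/5)^7 = 16384/78125.
By linearity, E[#empty] = 5·16384/78125 = 16384/15625.

16384/15625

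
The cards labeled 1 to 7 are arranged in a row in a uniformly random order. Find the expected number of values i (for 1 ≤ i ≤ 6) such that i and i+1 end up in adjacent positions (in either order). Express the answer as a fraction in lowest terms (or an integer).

For each i ∈ {1,…,6}, let Xᵢ = 1 if i and i+1 are adjacent. P(Xᵢ=1) = 2·(7−1)!/7! = 2/7.
By linearity, E[ΣXᵢ] = (6)·(2/7) = 12/7.

12/7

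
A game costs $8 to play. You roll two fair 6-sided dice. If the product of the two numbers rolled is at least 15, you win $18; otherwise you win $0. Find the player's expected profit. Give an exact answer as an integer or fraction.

-3/2 dollars

E[payout] = (23/36)·0 + (13/36)·18 = 13/2
Expected profit = 13/2 − 8 = -3/2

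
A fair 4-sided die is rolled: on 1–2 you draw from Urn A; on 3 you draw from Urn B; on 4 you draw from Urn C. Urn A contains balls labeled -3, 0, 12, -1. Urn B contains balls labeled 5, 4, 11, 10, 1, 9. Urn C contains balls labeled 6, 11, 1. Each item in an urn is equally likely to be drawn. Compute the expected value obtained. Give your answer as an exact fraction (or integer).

25/6

E[X | Urn A] = (-3 + 0 + 12 − 1)/4 = 2
E[X | Urn B] = (5 + 4 + 11 + 10 + 1 + 9)/6 = 20/3
E[X | Urn C] = (6 + 11 + 1)/3 = 6
E[X] = (1/2)·2 + (1/4)·20/3 + (1/4)·6 = 25/6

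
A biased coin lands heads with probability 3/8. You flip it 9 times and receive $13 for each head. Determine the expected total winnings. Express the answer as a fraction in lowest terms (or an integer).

351/8 dollars

E[#heads] = 9·3/8 = 27/8 (linearity over flips).
E[winnings] = 13·27/8 = 351/8.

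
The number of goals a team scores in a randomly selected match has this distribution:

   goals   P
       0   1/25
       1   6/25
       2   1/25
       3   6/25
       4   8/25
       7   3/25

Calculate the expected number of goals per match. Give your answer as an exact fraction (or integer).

79/25

E[X] = (1/25)·0 + (6/25)·1 + (1/25)·2 + (6/25)·3 + (8/25)·4 + (3/25)·7
     = 79/25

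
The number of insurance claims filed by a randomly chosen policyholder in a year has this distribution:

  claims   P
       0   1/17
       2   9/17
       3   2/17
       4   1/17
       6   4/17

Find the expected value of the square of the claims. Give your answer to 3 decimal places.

12.588

E[X²] = (1/17)·0 + (9/17)·4 + (2/17)·9 + (1/17)·16 + (4/17)·36
     = 214/17 ≈ 12.588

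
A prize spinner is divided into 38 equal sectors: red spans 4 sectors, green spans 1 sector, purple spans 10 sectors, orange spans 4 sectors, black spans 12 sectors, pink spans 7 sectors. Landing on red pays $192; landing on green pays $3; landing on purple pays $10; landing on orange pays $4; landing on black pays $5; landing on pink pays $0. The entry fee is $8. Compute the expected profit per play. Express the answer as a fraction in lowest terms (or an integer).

643/38 dollars

E[payout] = (4/38)·192 + (1/38)·3 + (10/38)·10 + (4/38)·4 + (12/38)·5 + (7/38)·0 = 947/38
Expected profit = 947/38 − 8 = 643/38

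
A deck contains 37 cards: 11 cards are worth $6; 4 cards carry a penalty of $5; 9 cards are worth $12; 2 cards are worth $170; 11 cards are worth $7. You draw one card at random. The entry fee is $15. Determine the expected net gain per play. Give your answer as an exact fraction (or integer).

16/37 dollars

E[payout] = (11/37)·6 + (4/37)·(-5) + (9/37)·12 + (2/37)·170 + (11/37)·7 = 571/37
Expected profit = 571/37 − 15 = 16/37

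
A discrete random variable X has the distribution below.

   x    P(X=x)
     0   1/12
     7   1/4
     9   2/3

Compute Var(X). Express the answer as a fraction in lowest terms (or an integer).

99/16

E[X] = (1/12)·0 + (1/4)·7 + (2/3)·9 = 31/4
E[X²] = (1/12)·0 + (1/4)·49 + (2/3)·81 = 265/4
Var(X) = 265/4 − (31/4)² = 99/16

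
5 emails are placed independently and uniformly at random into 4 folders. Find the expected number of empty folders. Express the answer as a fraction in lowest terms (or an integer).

Let Xⱼ=1 if folder j is empty. P(Xⱼ=1) = ((4-1)/4)^5 = 243/1024.
By linearity, E[#empty] = 4·243/1024 = 243/256.

243/256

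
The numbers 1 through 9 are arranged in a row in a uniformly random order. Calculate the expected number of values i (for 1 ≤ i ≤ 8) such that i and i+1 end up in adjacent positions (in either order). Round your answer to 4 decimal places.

1.7778

For each i ∈ {1,…,8}, let Xᵢ = 1 if i and i+1 are adjacent. P(Xᵢ=1) = 2·(9−1)!/9! = 2/9.
By linearity, E[ΣXᵢ] = (8)·(2/9) = 16/9.
≈ 1.7778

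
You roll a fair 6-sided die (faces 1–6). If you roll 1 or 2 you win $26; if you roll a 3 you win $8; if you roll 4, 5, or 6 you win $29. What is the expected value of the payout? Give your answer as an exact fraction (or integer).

E[payout] = (1/6)·8 + (1/3)·26 + (1/2)·29 = 49/2

49/2 dollars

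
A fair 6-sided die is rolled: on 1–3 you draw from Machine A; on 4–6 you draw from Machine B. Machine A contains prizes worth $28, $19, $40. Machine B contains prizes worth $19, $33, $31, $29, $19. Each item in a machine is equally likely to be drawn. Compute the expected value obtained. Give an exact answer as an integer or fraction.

E[X | Machine A] = (28 + 19 + 40)/3 = 29
E[X | Machine B] = (19 + 33 + 31 + 29 + 19)/5 = 131/5
E[X] = (1/2)·29 + (1/2)·131/5 = 138/5

138/5 dollars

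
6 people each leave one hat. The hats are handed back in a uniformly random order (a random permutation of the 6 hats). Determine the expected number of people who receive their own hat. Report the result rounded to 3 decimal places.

1.000

Let Xᵢ = 1 if person i gets their own hat. For each i, P(Xᵢ=1) = 1/6.
By linearity of expectation, E[X₁+…+X_6] = 6·(1/6) = 1.
≈ 1.000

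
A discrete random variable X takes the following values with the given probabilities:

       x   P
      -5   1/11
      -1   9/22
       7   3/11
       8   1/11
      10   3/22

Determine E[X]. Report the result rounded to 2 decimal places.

E[X] = (1/11)·(-5) + (9/22)·(-1) + (3/11)·7 + (1/11)·8 + (3/22)·10
     = 69/22 ≈ 3.14

3.14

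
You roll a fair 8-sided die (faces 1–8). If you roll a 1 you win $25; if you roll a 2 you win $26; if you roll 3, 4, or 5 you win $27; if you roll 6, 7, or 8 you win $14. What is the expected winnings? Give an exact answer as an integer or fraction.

E[payout] = (3/8)·14 + (1/8)·25 + (1/8)·26 + (3/8)·27 = 87/4

87/4 dollars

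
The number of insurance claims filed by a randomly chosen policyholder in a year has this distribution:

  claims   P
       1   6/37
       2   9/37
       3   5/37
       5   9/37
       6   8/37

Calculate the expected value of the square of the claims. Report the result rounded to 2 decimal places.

16.22

E[X²] = (6/37)·1 + (9/37)·4 + (5/37)·9 + (9/37)·25 + (8/37)·36
     = 600/37 ≈ 16.22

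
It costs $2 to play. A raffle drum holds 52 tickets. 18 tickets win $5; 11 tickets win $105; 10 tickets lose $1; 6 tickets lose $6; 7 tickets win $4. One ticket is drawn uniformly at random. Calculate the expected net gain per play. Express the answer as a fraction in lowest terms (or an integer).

E[payout] = (18/52)·5 + (11/52)·105 + (10/52)·(-1) + (6/52)·(-6) + (7/52)·4 = 1227/52
Expected profit = 1227/52 − 2 = 1123/52

1123/52 dollars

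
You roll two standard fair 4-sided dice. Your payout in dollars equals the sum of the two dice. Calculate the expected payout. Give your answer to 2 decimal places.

$5.00

Distribution of the sum of the two dice: 2 w.p. 1/16, 3 w.p. 1/8, 4 w.p. 3/16, 5 w.p. 1/4, 6 w.p. 3/16, 7 w.p. 1/8, …
E[payout] = (1/16)·2 + (1/8)·3 + (3/16)·4 + (1/4)·5 + (3/16)·6 + (1/8)·7 + (1/16)·8 = 5
≈ $5.00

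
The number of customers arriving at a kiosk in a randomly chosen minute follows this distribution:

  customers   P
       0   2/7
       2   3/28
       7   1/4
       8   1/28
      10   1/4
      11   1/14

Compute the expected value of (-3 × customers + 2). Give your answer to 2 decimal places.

-14.61

E[-3x+2] = (2/7)·2 + (3/28)·(-4) + (1/4)·(-19) + (1/28)·(-22) + (1/4)·(-28) + (1/14)·(-31)
     = -409/28 ≈ -14.61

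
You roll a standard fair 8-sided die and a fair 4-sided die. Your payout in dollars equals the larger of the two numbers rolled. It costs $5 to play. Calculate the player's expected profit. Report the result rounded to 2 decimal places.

Distribution of the larger of the two numbers rolled: 1 w.p. 1/32, 2 w.p. 3/32, 3 w.p. 5/32, 4 w.p. 7/32, 5 w.p. 1/8, 6 w.p. 1/8, …
E[payout] = (1/32)·1 + (3/32)·2 + (5/32)·3 + (7/32)·4 + (1/8)·5 + (1/8)·6 + (1/8)·7 + (1/8)·8 = 77/16
Expected profit = 77/16 − 5 = -3/16 ≈ -$0.19

-$0.19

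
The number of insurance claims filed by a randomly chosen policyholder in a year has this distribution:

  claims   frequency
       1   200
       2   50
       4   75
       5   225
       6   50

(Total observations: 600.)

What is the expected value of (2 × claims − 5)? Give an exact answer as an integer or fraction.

7/4

Total = 600, so P(claims=1) = 200/600, etc.
E[2x-5] = (1/3)·(-3) + (1/12)·(-1) + (1/8)·3 + (3/8)·5 + (1/12)·7
     = 7/4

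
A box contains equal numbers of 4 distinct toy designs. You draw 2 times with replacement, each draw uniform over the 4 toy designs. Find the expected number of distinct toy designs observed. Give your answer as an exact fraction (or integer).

7/4

Let Xⱼ=1 if type j appears at least once. P(Xⱼ=1) = 1 − ((4−1)/4)^2 = 7/16.
E[#distinct] = 4·7/16 = 7/4.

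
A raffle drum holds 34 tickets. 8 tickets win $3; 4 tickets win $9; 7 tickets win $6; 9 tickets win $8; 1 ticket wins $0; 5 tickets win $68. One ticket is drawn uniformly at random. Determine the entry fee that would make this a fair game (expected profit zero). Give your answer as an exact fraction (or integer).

257/17 dollars

E[payout] = (8/34)·3 + (4/34)·9 + (7/34)·6 + (9/34)·8 + (1/34)·0 + (5/34)·68 = 257/17
Fair fee = E[payout] = 257/17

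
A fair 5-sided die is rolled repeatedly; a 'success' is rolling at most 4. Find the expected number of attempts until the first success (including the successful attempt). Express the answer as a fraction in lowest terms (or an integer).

For a geometric distribution, E[trials] = 1/p = 1/(4/5) = 5/4.

5/4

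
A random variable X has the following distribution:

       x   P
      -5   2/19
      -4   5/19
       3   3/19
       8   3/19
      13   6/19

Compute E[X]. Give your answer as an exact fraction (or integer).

81/19

E[X] = (2/19)·(-5) + (5/19)·(-4) + (3/19)·3 + (3/19)·8 + (6/19)·13
     = 81/19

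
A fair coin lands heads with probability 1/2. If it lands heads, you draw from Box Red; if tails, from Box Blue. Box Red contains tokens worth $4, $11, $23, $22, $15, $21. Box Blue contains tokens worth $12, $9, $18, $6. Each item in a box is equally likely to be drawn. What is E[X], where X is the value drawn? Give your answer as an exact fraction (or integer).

109/8 dollars

E[X | Box Red] = (4 + 11 + 23 + 22 + 15 + 21)/6 = 16
E[X | Box Blue] = (12 + 9 + 18 + 6)/4 = 45/4
E[X] = (1/2)·16 + (1/2)·45/4 = 109/8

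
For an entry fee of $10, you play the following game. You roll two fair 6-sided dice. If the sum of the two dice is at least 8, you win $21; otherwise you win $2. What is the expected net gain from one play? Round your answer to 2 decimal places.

E[payout] = (7/12)·2 + (5/12)·21 = 119/12
Expected profit = 119/12 − 10 = -1/12 ≈ -$0.08

-$0.08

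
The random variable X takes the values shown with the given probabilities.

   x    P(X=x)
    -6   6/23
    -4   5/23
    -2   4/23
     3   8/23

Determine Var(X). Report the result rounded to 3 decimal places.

E[X] = (6/23)·(-6) + (5/23)·(-4) + (4/23)·(-2) + (8/23)·3 = -40/23
E[X²] = (6/23)·36 + (5/23)·16 + (4/23)·4 + (8/23)·9 = 384/23
Var(X) = 384/23 − (-40/23)² = 7232/529 ≈ 13.671

13.671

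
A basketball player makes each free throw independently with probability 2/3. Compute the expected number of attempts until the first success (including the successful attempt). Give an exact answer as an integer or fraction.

For a geometric distribution, E[trials] = 1/p = 1/(2/3) = 3/2.

3/2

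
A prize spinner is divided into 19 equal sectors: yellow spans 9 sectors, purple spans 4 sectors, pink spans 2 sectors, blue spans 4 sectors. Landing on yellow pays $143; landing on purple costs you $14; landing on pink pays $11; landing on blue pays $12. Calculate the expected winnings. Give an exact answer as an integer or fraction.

E[payout] = (9/19)·143 + (4/19)·(-14) + (2/19)·11 + (4/19)·12 = 1301/19

1301/19 dollars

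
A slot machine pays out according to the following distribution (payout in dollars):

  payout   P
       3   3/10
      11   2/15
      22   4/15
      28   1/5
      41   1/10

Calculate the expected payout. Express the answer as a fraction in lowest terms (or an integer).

E[X] = (3/10)·3 + (2/15)·11 + (4/15)·22 + (1/5)·28 + (1/10)·41
     = 269/15

269/15 dollars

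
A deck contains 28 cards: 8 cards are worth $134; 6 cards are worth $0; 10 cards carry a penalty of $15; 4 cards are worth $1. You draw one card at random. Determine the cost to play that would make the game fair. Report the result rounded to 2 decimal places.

$33.07

E[payout] = (8/28)·134 + (6/28)·0 + (10/28)·(-15) + (4/28)·1 = 463/14
Fair fee = E[payout] = 463/14 ≈ $33.07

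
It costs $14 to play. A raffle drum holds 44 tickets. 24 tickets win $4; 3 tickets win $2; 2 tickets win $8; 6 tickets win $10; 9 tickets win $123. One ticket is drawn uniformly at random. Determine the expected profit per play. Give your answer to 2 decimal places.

$15.20

E[payout] = (24/44)·4 + (3/44)·2 + (2/44)·8 + (6/44)·10 + (9/44)·123 = 1285/44
Expected profit = 1285/44 − 14 = 669/44 ≈ $15.20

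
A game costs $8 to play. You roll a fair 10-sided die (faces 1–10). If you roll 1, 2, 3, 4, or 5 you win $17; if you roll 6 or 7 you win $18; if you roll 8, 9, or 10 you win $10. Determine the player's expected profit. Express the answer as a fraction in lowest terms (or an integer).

E[payout] = (3/10)·10 + (1/2)·17 + (1/5)·18 = 151/10
Expected profit = 151/10 − 8 = 71/10

71/10 dollars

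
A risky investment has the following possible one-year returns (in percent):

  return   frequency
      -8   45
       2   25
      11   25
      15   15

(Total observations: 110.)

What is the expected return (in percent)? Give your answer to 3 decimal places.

1.727

Total = 110, so P(return=-8) = 45/110, etc.
E[X] = (9/22)·(-8) + (5/22)·2 + (5/22)·11 + (3/22)·15
     = 19/11 ≈ 1.727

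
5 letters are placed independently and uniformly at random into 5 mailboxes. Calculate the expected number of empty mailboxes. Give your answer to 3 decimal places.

1.638

Let Xⱼ=1 if mailbox j is empty. P(Xⱼ=1) = ((5-1)/5)^5 = 1024/3125.
By linearity, E[#empty] = 5·1024/3125 = 1024/625.
≈ 1.638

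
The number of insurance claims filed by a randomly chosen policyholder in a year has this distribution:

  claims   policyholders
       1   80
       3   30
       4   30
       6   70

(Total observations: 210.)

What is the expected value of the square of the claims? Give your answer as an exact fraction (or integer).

Total = 210, so P(claims=1) = 80/210, etc.
E[X²] = (8/21)·1 + (1/7)·9 + (1/7)·16 + (1/3)·36
     = 335/21

335/21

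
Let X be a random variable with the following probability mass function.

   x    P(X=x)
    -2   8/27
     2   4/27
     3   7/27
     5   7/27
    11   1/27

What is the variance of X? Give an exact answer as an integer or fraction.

E[X] = (8/27)·(-2) + (4/27)·2 + (7/27)·3 + (7/27)·5 + (1/27)·11 = 59/27
E[X²] = (8/27)·4 + (4/27)·4 + (7/27)·9 + (7/27)·25 + (1/27)·121 = 407/27
Var(X) = 407/27 − (59/27)² = 7508/729

7508/729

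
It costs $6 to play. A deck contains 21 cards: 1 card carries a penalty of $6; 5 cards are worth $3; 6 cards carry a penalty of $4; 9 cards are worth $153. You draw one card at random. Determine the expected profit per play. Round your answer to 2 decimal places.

E[payout] = (1/21)·(-6) + (5/21)·3 + (6/21)·(-4) + (9/21)·153 = 454/7
Expected profit = 454/7 − 6 = 412/7 ≈ $58.86

$58.86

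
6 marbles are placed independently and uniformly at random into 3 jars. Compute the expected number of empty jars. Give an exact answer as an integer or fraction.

Let Xⱼ=1 if jar j is empty. P(Xⱼ=1) = ((3-1)/3)^6 = 64/729.
By linearity, E[#empty] = 3·64/729 = 64/243.

64/243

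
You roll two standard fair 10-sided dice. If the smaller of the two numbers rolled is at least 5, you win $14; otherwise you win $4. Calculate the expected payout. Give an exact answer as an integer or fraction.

E[payout] = (16/25)·4 + (9/25)·14 = 38/5

38/5 dollars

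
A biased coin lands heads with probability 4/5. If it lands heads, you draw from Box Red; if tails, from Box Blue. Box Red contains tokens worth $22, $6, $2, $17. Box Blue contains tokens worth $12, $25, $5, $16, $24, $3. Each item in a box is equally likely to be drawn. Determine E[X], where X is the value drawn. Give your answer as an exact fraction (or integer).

E[X | Box Red] = (22 + 6 + 2 + 17)/4 = 47/4
E[X | Box Blue] = (12 + 25 + 5 + 16 + 24 + 3)/6 = 85/6
E[X] = (4/5)·47/4 + (1/5)·85/6 = 367/30

367/30 dollars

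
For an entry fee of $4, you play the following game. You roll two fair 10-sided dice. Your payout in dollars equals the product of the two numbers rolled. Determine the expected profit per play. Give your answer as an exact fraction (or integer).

105/4 dollars

Distribution of the product of the two numbers rolled: 1 w.p. 1/100, 2 w.p. 1/50, 3 w.p. 1/50, 4 w.p. 3/100, 5 w.p. 1/50, 6 w.p. 1/25, …
E[payout] = (1/100)·1 + (1/50)·2 + (1/50)·3 + (3/100)·4 + (1/50)·5 + (1/25)·6 + (1/50)·7 + (1/25)·8 + (3/100)·9 + (1/25)·10 + (1/25)·12 + (1/50)·14 + (1/50)·15 + (3/100)·16 + (1/25)·18 + (1/25)·20 + (1/50)·21 + (1/25)·24 + (1/100)·25 + (1/50)·27 + (1/50)·28 + (1/25)·30 + (1/50)·32 + (1/50)·35 + (3/100)·36 + (1/25)·40 + (1/50)·42 + (1/50)·45 + (1/50)·48 + (1/100)·49 + (1/50)·50 + (1/50)·54 + (1/50)·56 + (1/50)·60 + (1/50)·63 + (1/100)·64 + (1/50)·70 + (1/50)·72 + (1/50)·80 + (1/100)·81 + (1/50)·90 + (1/100)·100 = 121/4
Expected profit = 121/4 − 4 = 105/4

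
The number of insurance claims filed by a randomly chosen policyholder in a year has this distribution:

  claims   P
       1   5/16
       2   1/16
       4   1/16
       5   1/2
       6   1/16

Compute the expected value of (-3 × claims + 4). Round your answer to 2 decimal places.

E[-3x+4] = (5/16)·1 + (1/16)·(-2) + (1/16)·(-8) + (1/2)·(-11) + (1/16)·(-14)
     = -107/16 ≈ -6.69

-6.69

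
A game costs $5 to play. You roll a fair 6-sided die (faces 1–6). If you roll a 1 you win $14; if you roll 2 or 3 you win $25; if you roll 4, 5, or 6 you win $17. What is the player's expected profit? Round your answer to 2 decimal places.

E[payout] = (1/6)·14 + (1/2)·17 + (1/3)·25 = 115/6
Expected profit = 115/6 − 5 = 85/6 ≈ $14.17

$14.17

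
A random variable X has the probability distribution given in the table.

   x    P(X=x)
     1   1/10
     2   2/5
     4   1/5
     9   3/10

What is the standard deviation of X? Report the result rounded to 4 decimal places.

3.1369

E[X] = 22/5, E[X²] = 146/5
Var(X) = E[X²] − (E[X])² = 146/5 − 484/25 = 246/25
SD(X) = √(246/25) ≈ 3.1369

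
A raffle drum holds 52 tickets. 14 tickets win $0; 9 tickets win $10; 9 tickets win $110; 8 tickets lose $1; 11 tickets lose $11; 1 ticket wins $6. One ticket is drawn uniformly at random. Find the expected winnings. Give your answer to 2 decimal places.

$18.40

E[payout] = (14/52)·0 + (9/52)·10 + (9/52)·110 + (8/52)·(-1) + (11/52)·(-11) + (1/52)·6 = 957/52
≈ $18.40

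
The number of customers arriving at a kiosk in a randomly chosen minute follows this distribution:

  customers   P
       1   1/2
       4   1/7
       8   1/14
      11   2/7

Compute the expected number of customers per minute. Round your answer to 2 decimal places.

4.79

E[X] = (1/2)·1 + (1/7)·4 + (1/14)·8 + (2/7)·11
     = 67/14 ≈ 4.79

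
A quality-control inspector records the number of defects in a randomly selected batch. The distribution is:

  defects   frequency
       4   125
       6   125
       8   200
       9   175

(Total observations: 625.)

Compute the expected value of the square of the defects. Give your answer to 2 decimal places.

Total = 625, so P(defects=4) = 125/625, etc.
E[X²] = (1/5)·16 + (1/5)·36 + (8/25)·64 + (7/25)·81
     = 1339/25 ≈ 53.56

53.56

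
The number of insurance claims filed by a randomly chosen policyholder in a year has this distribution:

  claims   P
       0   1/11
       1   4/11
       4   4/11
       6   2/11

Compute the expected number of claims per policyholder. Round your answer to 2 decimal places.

2.91

E[X] = (1/11)·0 + (4/11)·1 + (4/11)·4 + (2/11)·6
     = 32/11 ≈ 2.91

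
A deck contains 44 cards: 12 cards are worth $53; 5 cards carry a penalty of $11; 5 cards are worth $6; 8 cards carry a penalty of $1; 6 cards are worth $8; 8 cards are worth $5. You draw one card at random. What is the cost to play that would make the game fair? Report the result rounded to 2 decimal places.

$15.70

E[payout] = (12/44)·53 + (5/44)·(-11) + (5/44)·6 + (8/44)·(-1) + (6/44)·8 + (8/44)·5 = 691/44
Fair fee = E[payout] = 691/44 ≈ $15.70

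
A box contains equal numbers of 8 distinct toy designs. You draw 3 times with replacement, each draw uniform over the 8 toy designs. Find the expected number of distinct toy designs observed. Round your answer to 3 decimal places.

2.641

Let Xⱼ=1 if type j appears at least once. P(Xⱼ=1) = 1 − ((8−1)/8)^3 = 169/512.
E[#distinct] = 8·169/512 = 169/64.
≈ 2.641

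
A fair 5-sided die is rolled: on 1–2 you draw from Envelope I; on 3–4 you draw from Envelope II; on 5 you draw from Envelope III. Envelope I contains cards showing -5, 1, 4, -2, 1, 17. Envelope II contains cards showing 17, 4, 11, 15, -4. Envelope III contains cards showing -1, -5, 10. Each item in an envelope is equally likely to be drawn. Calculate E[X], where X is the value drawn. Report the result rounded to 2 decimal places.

E[X | Envelope I] = (-5 + 1 + 4 − 2 + 1 + 17)/6 = 8/3
E[X | Envelope II] = (17 + 4 + 11 + 15 − 4)/5 = 43/5
E[X | Envelope III] = (-1 − 5 + 10)/3 = 4/3
E[X] = (2/5)·8/3 + (2/5)·43/5 + (1/5)·4/3 = 358/75 ≈ 4.77

4.77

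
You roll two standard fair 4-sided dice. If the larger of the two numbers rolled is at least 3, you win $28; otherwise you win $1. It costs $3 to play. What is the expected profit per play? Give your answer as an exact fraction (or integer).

E[payout] = (1/4)·1 + (3/4)·28 = 85/4
Expected profit = 85/4 − 3 = 73/4

73/4 dollars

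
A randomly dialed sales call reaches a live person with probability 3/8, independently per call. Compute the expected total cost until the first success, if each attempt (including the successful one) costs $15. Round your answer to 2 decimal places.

E[#attempts] = 1/p = 8/3; E[cost] = 15·8/3 = 40.
≈ 40.00

$40.00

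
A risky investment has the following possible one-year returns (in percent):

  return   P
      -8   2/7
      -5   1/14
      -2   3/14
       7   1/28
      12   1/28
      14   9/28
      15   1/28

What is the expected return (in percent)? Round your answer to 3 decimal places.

E[X] = (2/7)·(-8) + (1/14)·(-5) + (3/14)·(-2) + (1/28)·7 + (1/28)·12 + (9/28)·14 + (1/28)·15
     = 37/14 ≈ 2.643

2.643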